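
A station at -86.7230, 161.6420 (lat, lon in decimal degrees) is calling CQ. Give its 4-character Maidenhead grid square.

Offset from 180°W / 90°S: lon 341.64°, lat 3.28°.
Field: 341.64/20 → 17 → R, 3.28/10 → 0 → A; chars RA.
Square: 1.64/2 → 0, 3.28/1 → 3; chars 03.

RA03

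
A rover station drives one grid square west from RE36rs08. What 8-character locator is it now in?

RE36qs98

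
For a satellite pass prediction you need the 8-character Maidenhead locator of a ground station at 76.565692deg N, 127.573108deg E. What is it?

PQ36sn85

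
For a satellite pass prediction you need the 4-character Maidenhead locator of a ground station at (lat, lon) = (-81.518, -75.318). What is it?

Add 180° to longitude and 90° to latitude: 104.68, 8.48.
Field: lon ⌊104.68/20⌋ = 5 → F; lat ⌊8.48/10⌋ = 0 → A.
Square: lon ⌊4.68/2⌋ = 2; lat ⌊8.48/1⌋ = 8.

FA28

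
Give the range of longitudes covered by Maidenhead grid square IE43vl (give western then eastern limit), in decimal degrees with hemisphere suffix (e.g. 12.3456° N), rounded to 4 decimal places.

10.2500° W, 10.1667° W

Field I=8, E=4: +8·20° lon, +4·10° lat → SW at lon -20°, lat -50°.
Square 4, 3: +4·2° lon, +3·1° lat → SW at lon -12°, lat -47°.
Subsquare v=21, l=11: +21·0.0833333° lon, +11·0.0416667° lat → SW at lon -10.25°, lat -46.5417°.
Cell spans 0.0833333° lon × 0.0416667° lat.
west 10.2500° W, east 10.1667° W.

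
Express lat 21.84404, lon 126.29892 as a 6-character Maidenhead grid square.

PL31du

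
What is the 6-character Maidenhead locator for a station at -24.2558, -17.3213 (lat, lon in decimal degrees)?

IG15ir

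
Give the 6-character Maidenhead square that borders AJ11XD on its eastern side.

AJ21ad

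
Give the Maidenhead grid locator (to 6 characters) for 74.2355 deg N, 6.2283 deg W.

Offset from 180°W / 90°S: lon 173.7717°, lat 164.2355°.
Field: 173.7717/20 → 8 → I, 164.2355/10 → 16 → Q; chars IQ.
Square: 13.7717/2 → 6, 4.2355/1 → 4; chars 64.
Subsquare: 1.7717/0.0833333 → 21 → v, 0.2355/0.0416667 → 5 → f; chars vf.

IQ64vf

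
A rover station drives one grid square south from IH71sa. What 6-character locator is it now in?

IH70sx

Latitude subsquare a = 0; −1 → -1, wraps to 23 = x, carry into square.
Latitude square 1; −1 → 0.
The longitude characters are unchanged.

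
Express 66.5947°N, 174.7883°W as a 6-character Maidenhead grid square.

AP26oo

Shift to the Maidenhead origin (180°W, 90°S): lon 5.2117, lat 156.5947.
Field (20°×10°, letters A–R): 5.2117/20 → 0 → A, 156.5947/10 → 15 → P; chars AP.
Square (2°×1°, digits 0–9): 5.2117/2 → 2, 6.5947/1 → 6; chars 26.
Subsquare (5′×2.5′, letters a–x): 1.2117/0.0833333 → 14 → o, 0.5947/0.0416667 → 14 → o; chars oo.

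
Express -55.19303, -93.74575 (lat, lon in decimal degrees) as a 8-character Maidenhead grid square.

ED34dt03

Add 180° to longitude and 90° to latitude: 86.25425, 34.80697.
Field: lon ⌊86.25425/20⌋ = 4 → E; lat ⌊34.80697/10⌋ = 3 → D.
Square: lon ⌊6.25425/2⌋ = 3; lat ⌊4.80697/1⌋ = 4.
Subsquare: lon ⌊0.25425/0.0833333⌋ = 3 → d; lat ⌊0.80697/0.0416667⌋ = 19 → t.
Extended square: lon ⌊0.00425/0.00833333⌋ = 0; lat ⌊0.01530/0.00416667⌋ = 3.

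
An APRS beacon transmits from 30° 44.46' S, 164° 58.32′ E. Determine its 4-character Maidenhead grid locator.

RF29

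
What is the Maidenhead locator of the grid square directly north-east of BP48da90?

Longitude extended square 9; +1 → 10, wraps to 0, carry into subsquare.
Longitude subsquare d = 3; +1 → 4 = e.
Latitude extended square 0; +1 → 1.

BP48ea01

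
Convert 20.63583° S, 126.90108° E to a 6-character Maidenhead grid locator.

PG39ki

Offset from 180°W / 90°S: lon 306.9011°, lat 69.3642°.
Field: 306.9011/20 → 15 → P, 69.3642/10 → 6 → G; chars PG.
Square: 6.9011/2 → 3, 9.3642/1 → 9; chars 39.
Subsquare: 0.9011/0.0833333 → 10 → k, 0.3642/0.0416667 → 8 → i; chars ki.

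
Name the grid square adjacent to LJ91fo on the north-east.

LJ91gp

Longitude subsquare f = 5; +1 → 6 = g.
Latitude subsquare o = 14; +1 → 15 = p.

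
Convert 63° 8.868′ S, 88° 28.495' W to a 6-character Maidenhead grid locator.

Add 180° to longitude and 90° to latitude: 91.5251, 26.8522.
Field: lon ⌊91.5251/20⌋ = 4 → E; lat ⌊26.8522/10⌋ = 2 → C.
Square: lon ⌊11.5251/2⌋ = 5; lat ⌊6.8522/1⌋ = 6.
Subsquare: lon ⌊1.5251/0.0833333⌋ = 18 → s; lat ⌊0.8522/0.0416667⌋ = 20 → u.

EC56su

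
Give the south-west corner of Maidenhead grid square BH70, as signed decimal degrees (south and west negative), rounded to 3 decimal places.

-20.000, -146.000

Field B=1, H=7: +1·20° lon, +7·10° lat → SW at lon -160°, lat -20°.
Square 7, 0: +7·2° lon, +0·1° lat → SW at lon -146°, lat -20°.
latitude -20.000, longitude -146.000.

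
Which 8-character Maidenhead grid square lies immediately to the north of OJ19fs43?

Latitude extended square 3; +1 → 4.
The longitude characters are unchanged.

OJ19fs44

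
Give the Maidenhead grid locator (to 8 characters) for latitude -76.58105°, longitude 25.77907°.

KB23vk30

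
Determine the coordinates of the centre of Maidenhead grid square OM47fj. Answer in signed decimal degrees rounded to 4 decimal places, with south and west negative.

37.3958, 108.4583

Field O=14, M=12: +14·20° lon, +12·10° lat → SW at lon 100°, lat 30°.
Square 4, 7: +4·2° lon, +7·1° lat → SW at lon 108°, lat 37°.
Subsquare f=5, j=9: +5·0.0833333° lon, +9·0.0416667° lat → SW at lon 108.417°, lat 37.375°.
Cell spans 0.0833333° lon × 0.0416667° lat. Centre is SW corner plus half of each.
latitude 37.3958, longitude 108.4583.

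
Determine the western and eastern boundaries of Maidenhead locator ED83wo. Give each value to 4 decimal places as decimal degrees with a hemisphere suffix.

82.1667° W, 82.0833° W

Field E=4, D=3: +4·20° lon, +3·10° lat → SW at lon -100°, lat -60°.
Square 8, 3: +8·2° lon, +3·1° lat → SW at lon -84°, lat -57°.
Subsquare w=22, o=14: +22·0.0833333° lon, +14·0.0416667° lat → SW at lon -82.1667°, lat -56.4167°.
Cell spans 0.0833333° lon × 0.0416667° lat.
west 82.1667° W, east 82.0833° W.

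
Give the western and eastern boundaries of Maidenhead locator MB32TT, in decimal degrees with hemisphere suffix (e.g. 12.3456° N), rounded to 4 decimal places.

67.5833° E, 67.6667° E

Field M=12, B=1: +12·20° lon, +1·10° lat → SW at lon 60°, lat -80°.
Square 3, 2: +3·2° lon, +2·1° lat → SW at lon 66°, lat -78°.
Subsquare t=19, t=19: +19·0.0833333° lon, +19·0.0416667° lat → SW at lon 67.5833°, lat -77.2083°.
Cell spans 0.0833333° lon × 0.0416667° lat.
west 67.5833° E, east 67.6667° E.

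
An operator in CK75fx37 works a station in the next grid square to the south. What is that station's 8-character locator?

CK75fx36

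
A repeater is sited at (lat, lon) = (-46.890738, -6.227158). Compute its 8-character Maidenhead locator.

IE63vc26

Offset from 180°W / 90°S: lon 173.77284°, lat 43.10926°.
Field: lon ⌊173.77284/20⌋ = 8 → I; lat ⌊43.10926/10⌋ = 4 → E.
Square: lon ⌊13.77284/2⌋ = 6; lat ⌊3.10926/1⌋ = 3.
Subsquare: lon ⌊1.77284/0.0833333⌋ = 21 → v; lat ⌊0.10926/0.0416667⌋ = 2 → c.
Extended square: lon ⌊0.02284/0.00833333⌋ = 2; lat ⌊0.02593/0.00416667⌋ = 6.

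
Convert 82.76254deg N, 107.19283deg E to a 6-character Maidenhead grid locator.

Offset from 180°W / 90°S: lon 287.1928°, lat 172.7625°.
Field (20°×10°, letters A–R): lon ⌊287.1928/20⌋ = 14 → O; lat ⌊172.7625/10⌋ = 17 → R.
Square (2°×1°, digits 0–9): lon ⌊7.1928/2⌋ = 3; lat ⌊2.7625/1⌋ = 2.
Subsquare (5′×2.5′, letters a–x): lon ⌊1.1928/0.0833333⌋ = 14 → o; lat ⌊0.7625/0.0416667⌋ = 18 → s.

OR32os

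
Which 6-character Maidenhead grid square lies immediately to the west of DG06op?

DG06np

Longitude subsquare o = 14; −1 → 13 = n.
The latitude characters are unchanged.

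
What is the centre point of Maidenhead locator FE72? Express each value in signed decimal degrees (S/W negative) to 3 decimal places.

-47.500, -65.000

Field F=5, E=4: +5·20° lon, +4·10° lat → SW at lon -80°, lat -50°.
Square 7, 2: +7·2° lon, +2·1° lat → SW at lon -66°, lat -48°.
Cell spans 2° lon × 1° lat. Centre is SW corner plus half of each.
latitude -47.500, longitude -65.000.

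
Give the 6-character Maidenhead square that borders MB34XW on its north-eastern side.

Longitude subsquare x = 23; +1 → 24, wraps to 0 = a, carry into square.
Longitude square 3; +1 → 4.
Latitude subsquare w = 22; +1 → 23 = x.

MB44ax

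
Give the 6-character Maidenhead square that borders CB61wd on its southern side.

CB61wc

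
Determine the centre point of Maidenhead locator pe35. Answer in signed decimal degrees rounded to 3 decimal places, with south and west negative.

-44.500, 127.000

Field P=15, E=4: +15·20° lon, +4·10° lat → SW at lon 120°, lat -50°.
Square 3, 5: +3·2° lon, +5·1° lat → SW at lon 126°, lat -45°.
Cell spans 2° lon × 1° lat. Centre is SW corner plus half of each.
latitude -44.500, longitude 127.000.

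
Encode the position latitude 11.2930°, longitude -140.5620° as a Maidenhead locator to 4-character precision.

Offset from 180°W / 90°S: lon 39.44°, lat 101.29°.
Field: lon ⌊39.44/20⌋ = 1 → B; lat ⌊101.29/10⌋ = 10 → K.
Square: lon ⌊19.44/2⌋ = 9; lat ⌊1.29/1⌋ = 1.

BK91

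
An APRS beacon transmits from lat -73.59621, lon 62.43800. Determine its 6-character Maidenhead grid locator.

MB16fj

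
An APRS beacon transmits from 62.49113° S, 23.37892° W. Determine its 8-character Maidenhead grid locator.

Add 180° to longitude and 90° to latitude: 156.62108, 27.50887.
Field (20°×10°, letters A–R): lon ⌊156.62108/20⌋ = 7 → H; lat ⌊27.50887/10⌋ = 2 → C.
Square (2°×1°, digits 0–9): lon ⌊16.62108/2⌋ = 8; lat ⌊7.50887/1⌋ = 7.
Subsquare (5′×2.5′, letters a–x): lon ⌊0.62108/0.0833333⌋ = 7 → h; lat ⌊0.50887/0.0416667⌋ = 12 → m.
Extended square (30″×15″, digits 0–9): lon ⌊0.03775/0.00833333⌋ = 4; lat ⌊0.00887/0.00416667⌋ = 2.

HC87hm42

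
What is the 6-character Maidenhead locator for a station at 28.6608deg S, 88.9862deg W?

EG51mi

Add 180° to longitude and 90° to latitude: 91.0138, 61.3392.
Field: lon ⌊91.0138/20⌋ = 4 → E; lat ⌊61.3392/10⌋ = 6 → G.
Square: lon ⌊11.0138/2⌋ = 5; lat ⌊1.3392/1⌋ = 1.
Subsquare: lon ⌊1.0138/0.0833333⌋ = 12 → m; lat ⌊0.3392/0.0416667⌋ = 8 → i.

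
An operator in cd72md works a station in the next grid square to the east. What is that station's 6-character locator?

CD72nd

Longitude subsquare m = 12; +1 → 13 = n.
The latitude characters are unchanged.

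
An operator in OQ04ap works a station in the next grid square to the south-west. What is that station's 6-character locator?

Longitude subsquare a = 0; −1 → -1, wraps to 23 = x, carry into square.
Longitude square 0; −1 → -1, wraps to 9, carry into field.
Longitude field O = 14; −1 → 13 = N.
Latitude subsquare p = 15; −1 → 14 = o.

NQ94xo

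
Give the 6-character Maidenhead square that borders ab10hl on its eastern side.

Longitude subsquare h = 7; +1 → 8 = i.
The latitude characters are unchanged.

AB10il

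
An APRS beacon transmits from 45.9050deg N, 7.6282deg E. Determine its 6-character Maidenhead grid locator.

JN35tv

Add 180° to longitude and 90° to latitude: 187.6282, 135.9050.
Field: lon ⌊187.6282/20⌋ = 9 → J; lat ⌊135.9050/10⌋ = 13 → N.
Square: lon ⌊7.6282/2⌋ = 3; lat ⌊5.9050/1⌋ = 5.
Subsquare: lon ⌊1.6282/0.0833333⌋ = 19 → t; lat ⌊0.9050/0.0416667⌋ = 21 → v.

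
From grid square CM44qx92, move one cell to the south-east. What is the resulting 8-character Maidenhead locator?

Longitude extended square 9; +1 → 10, wraps to 0, carry into subsquare.
Longitude subsquare q = 16; +1 → 17 = r.
Latitude extended square 2; −1 → 1.

CM44rx01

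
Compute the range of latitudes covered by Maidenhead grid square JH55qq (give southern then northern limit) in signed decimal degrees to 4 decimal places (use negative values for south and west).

Field J=9, H=7: +9·20° lon, +7·10° lat → SW at lon 0°, lat -20°.
Square 5, 5: +5·2° lon, +5·1° lat → SW at lon 10°, lat -15°.
Subsquare q=16, q=16: +16·0.0833333° lon, +16·0.0416667° lat → SW at lon 11.3333°, lat -14.3333°.
Cell spans 0.0833333° lon × 0.0416667° lat.
south -14.3333, north -14.2917.

-14.3333, -14.2917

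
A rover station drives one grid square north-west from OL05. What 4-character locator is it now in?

NL96

Longitude square 0; −1 → -1, wraps to 9, carry into field.
Longitude field O = 14; −1 → 13 = N.
Latitude square 5; +1 → 6.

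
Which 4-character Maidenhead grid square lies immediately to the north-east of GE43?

GE54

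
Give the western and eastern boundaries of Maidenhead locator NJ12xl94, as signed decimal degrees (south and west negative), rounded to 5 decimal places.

83.99167, 84.00000

Field N=13, J=9: +13·20° lon, +9·10° lat → SW at lon 80°, lat 0°.
Square 1, 2: +1·2° lon, +2·1° lat → SW at lon 82°, lat 2°.
Subsquare x=23, l=11: +23·0.0833333° lon, +11·0.0416667° lat → SW at lon 83.9167°, lat 2.45833°.
Extended square 9, 4: +9·0.00833333° lon, +4·0.00416667° lat → SW at lon 83.9917°, lat 2.475°.
Cell spans 0.00833333° lon × 0.00416667° lat.
west 83.99167, east 84.00000.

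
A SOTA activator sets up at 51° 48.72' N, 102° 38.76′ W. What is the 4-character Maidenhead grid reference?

DO81

Add 180° to longitude and 90° to latitude: 77.35, 141.81.
Field: 77.35/20 → 3 → D, 141.81/10 → 14 → O; chars DO.
Square: 17.35/2 → 8, 1.81/1 → 1; chars 81.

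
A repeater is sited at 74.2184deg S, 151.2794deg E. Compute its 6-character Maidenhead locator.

QB55ps

Add 180° to longitude and 90° to latitude: 331.2794, 15.7816.
Field (20°×10°, letters A–R): lon ⌊331.2794/20⌋ = 16 → Q; lat ⌊15.7816/10⌋ = 1 → B.
Square (2°×1°, digits 0–9): lon ⌊11.2794/2⌋ = 5; lat ⌊5.7816/1⌋ = 5.
Subsquare (5′×2.5′, letters a–x): lon ⌊1.2794/0.0833333⌋ = 15 → p; lat ⌊0.7816/0.0416667⌋ = 18 → s.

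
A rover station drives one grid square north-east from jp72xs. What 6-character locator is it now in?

JP82at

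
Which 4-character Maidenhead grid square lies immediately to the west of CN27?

CN17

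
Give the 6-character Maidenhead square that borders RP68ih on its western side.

RP68hh

Longitude subsquare i = 8; −1 → 7 = h.
The latitude characters are unchanged.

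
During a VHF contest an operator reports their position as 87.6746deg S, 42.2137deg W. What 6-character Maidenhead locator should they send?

GA82vh

Offset from 180°W / 90°S: lon 137.7863°, lat 2.3254°.
Field (20°×10°, letters A–R): 137.7863/20 → 6 → G, 2.3254/10 → 0 → A; chars GA.
Square (2°×1°, digits 0–9): 17.7863/2 → 8, 2.3254/1 → 2; chars 82.
Subsquare (5′×2.5′, letters a–x): 1.7863/0.0833333 → 21 → v, 0.3254/0.0416667 → 7 → h; chars vh.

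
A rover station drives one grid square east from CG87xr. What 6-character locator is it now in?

CG97ar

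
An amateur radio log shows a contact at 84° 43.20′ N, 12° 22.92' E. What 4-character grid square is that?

Shift to the Maidenhead origin (180°W, 90°S): lon 192.38, lat 174.72.
Field: lon ⌊192.38/20⌋ = 9 → J; lat ⌊174.72/10⌋ = 17 → R.
Square: lon ⌊12.38/2⌋ = 6; lat ⌊4.72/1⌋ = 4.

JR64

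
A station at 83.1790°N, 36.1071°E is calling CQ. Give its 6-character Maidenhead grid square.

Offset from 180°W / 90°S: lon 216.1071°, lat 173.1790°.
Field: lon ⌊216.1071/20⌋ = 10 → K; lat ⌊173.1790/10⌋ = 17 → R.
Square: lon ⌊16.1071/2⌋ = 8; lat ⌊3.1790/1⌋ = 3.
Subsquare: lon ⌊0.1071/0.0833333⌋ = 1 → b; lat ⌊0.1790/0.0416667⌋ = 4 → e.

KR83be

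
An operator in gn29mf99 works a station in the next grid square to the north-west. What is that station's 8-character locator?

GN29mg80

Longitude extended square 9; −1 → 8.
Latitude extended square 9; +1 → 10, wraps to 0, carry into subsquare.
Latitude subsquare f = 5; +1 → 6 = g.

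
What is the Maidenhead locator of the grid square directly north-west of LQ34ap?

Longitude subsquare a = 0; −1 → -1, wraps to 23 = x, carry into square.
Longitude square 3; −1 → 2.
Latitude subsquare p = 15; +1 → 16 = q.

LQ24xq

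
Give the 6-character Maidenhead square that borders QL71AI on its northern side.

QL71aj

Latitude subsquare i = 8; +1 → 9 = j.
The longitude characters are unchanged.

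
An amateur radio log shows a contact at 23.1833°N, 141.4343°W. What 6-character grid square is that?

BL93ge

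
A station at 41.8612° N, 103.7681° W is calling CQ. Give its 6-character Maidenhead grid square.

Shift to the Maidenhead origin (180°W, 90°S): lon 76.2319, lat 131.8612.
Field: lon ⌊76.2319/20⌋ = 3 → D; lat ⌊131.8612/10⌋ = 13 → N.
Square: lon ⌊16.2319/2⌋ = 8; lat ⌊1.8612/1⌋ = 1.
Subsquare: lon ⌊0.2319/0.0833333⌋ = 2 → c; lat ⌊0.8612/0.0416667⌋ = 20 → u.

DN81cu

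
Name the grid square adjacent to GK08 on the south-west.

Longitude square 0; −1 → -1, wraps to 9, carry into field.
Longitude field G = 6; −1 → 5 = F.
Latitude square 8; −1 → 7.

FK97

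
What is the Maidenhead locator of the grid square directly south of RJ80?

RI89

Latitude square 0; −1 → -1, wraps to 9, carry into field.
Latitude field J = 9; −1 → 8 = I.
The longitude characters are unchanged.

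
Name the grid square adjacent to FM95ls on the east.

FM95ms

Longitude subsquare l = 11; +1 → 12 = m.
The latitude characters are unchanged.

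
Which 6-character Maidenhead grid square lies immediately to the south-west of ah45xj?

Longitude subsquare x = 23; −1 → 22 = w.
Latitude subsquare j = 9; −1 → 8 = i.

AH45wi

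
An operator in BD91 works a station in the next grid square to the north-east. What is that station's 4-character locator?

Longitude square 9; +1 → 10, wraps to 0, carry into field.
Longitude field B = 1; +1 → 2 = C.
Latitude square 1; +1 → 2.

CD02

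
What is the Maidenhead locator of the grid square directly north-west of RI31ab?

RI21xc

Longitude subsquare a = 0; −1 → -1, wraps to 23 = x, carry into square.
Longitude square 3; −1 → 2.
Latitude subsquare b = 1; +1 → 2 = c.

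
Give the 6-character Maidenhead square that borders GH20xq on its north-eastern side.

Longitude subsquare x = 23; +1 → 24, wraps to 0 = a, carry into square.
Longitude square 2; +1 → 3.
Latitude subsquare q = 16; +1 → 17 = r.

GH30ar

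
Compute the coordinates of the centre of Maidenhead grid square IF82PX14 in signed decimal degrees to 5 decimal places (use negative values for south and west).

Field I=8, F=5: +8·20° lon, +5·10° lat → SW at lon -20°, lat -40°.
Square 8, 2: +8·2° lon, +2·1° lat → SW at lon -4°, lat -38°.
Subsquare p=15, x=23: +15·0.0833333° lon, +23·0.0416667° lat → SW at lon -2.75°, lat -37.0417°.
Extended square 1, 4: +1·0.00833333° lon, +4·0.00416667° lat → SW at lon -2.74167°, lat -37.025°.
Cell spans 0.00833333° lon × 0.00416667° lat. Centre is SW corner plus half of each.
latitude -37.02292, longitude -2.73750.

-37.02292, -2.73750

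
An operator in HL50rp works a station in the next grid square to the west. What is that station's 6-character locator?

HL50qp

Longitude subsquare r = 17; −1 → 16 = q.
The latitude characters are unchanged.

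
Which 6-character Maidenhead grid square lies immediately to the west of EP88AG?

Longitude subsquare a = 0; −1 → -1, wraps to 23 = x, carry into square.
Longitude square 8; −1 → 7.
The latitude characters are unchanged.

EP78xg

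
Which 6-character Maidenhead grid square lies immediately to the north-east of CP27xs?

Longitude subsquare x = 23; +1 → 24, wraps to 0 = a, carry into square.
Longitude square 2; +1 → 3.
Latitude subsquare s = 18; +1 → 19 = t.

CP37at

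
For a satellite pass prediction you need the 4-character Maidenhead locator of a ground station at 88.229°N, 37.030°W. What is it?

HR18

Offset from 180°W / 90°S: lon 142.97°, lat 178.23°.
Field: 142.97/20 → 7 → H, 178.23/10 → 17 → R; chars HR.
Square: 2.97/2 → 1, 8.23/1 → 8; chars 18.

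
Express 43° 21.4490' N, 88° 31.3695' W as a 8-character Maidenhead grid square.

EN53ri75

Shift to the Maidenhead origin (180°W, 90°S): lon 91.47718, lat 133.35748.
Field: 91.47718/20 → 4 → E, 133.35748/10 → 13 → N; chars EN.
Square: 11.47718/2 → 5, 3.35748/1 → 3; chars 53.
Subsquare: 1.47718/0.0833333 → 17 → r, 0.35748/0.0416667 → 8 → i; chars ri.
Extended square: 0.06051/0.00833333 → 7, 0.02415/0.00416667 → 5; chars 75.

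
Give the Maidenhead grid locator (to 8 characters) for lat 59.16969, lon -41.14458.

Offset from 180°W / 90°S: lon 138.85542°, lat 149.16969°.
Field: lon ⌊138.85542/20⌋ = 6 → G; lat ⌊149.16969/10⌋ = 14 → O.
Square: lon ⌊18.85542/2⌋ = 9; lat ⌊9.16969/1⌋ = 9.
Subsquare: lon ⌊0.85542/0.0833333⌋ = 10 → k; lat ⌊0.16969/0.0416667⌋ = 4 → e.
Extended square: lon ⌊0.02209/0.00833333⌋ = 2; lat ⌊0.00302/0.00416667⌋ = 0.

GO99ke20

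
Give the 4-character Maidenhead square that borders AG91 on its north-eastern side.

BG02

Longitude square 9; +1 → 10, wraps to 0, carry into field.
Longitude field A = 0; +1 → 1 = B.
Latitude square 1; +1 → 2.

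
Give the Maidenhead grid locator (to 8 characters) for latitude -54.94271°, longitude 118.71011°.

Offset from 180°W / 90°S: lon 298.71011°, lat 35.05729°.
Field: 298.71011/20 → 14 → O, 35.05729/10 → 3 → D; chars OD.
Square: 18.71011/2 → 9, 5.05729/1 → 5; chars 95.
Subsquare: 0.71011/0.0833333 → 8 → i, 0.05729/0.0416667 → 1 → b; chars ib.
Extended square: 0.04344/0.00833333 → 5, 0.01562/0.00416667 → 3; chars 53.

OD95ib53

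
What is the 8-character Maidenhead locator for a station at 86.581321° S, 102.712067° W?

DA83pk40

Add 180° to longitude and 90° to latitude: 77.28793, 3.41868.
Field: 77.28793/20 → 3 → D, 3.41868/10 → 0 → A; chars DA.
Square: 17.28793/2 → 8, 3.41868/1 → 3; chars 83.
Subsquare: 1.28793/0.0833333 → 15 → p, 0.41868/0.0416667 → 10 → k; chars pk.
Extended square: 0.03793/0.00833333 → 4, 0.00201/0.00416667 → 0; chars 40.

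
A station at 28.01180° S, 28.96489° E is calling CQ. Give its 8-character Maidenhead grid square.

KG41lx57

Add 180° to longitude and 90° to latitude: 208.96489, 61.98820.
Field: lon ⌊208.96489/20⌋ = 10 → K; lat ⌊61.98820/10⌋ = 6 → G.
Square: lon ⌊8.96489/2⌋ = 4; lat ⌊1.98820/1⌋ = 1.
Subsquare: lon ⌊0.96489/0.0833333⌋ = 11 → l; lat ⌊0.98820/0.0416667⌋ = 23 → x.
Extended square: lon ⌊0.04822/0.00833333⌋ = 5; lat ⌊0.02987/0.00416667⌋ = 7.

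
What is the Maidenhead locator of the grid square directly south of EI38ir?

EI38iq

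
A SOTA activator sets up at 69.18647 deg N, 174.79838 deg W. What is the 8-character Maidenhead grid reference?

AP29oe44

Shift to the Maidenhead origin (180°W, 90°S): lon 5.20162, lat 159.18647.
Field (20°×10°, letters A–R): 5.20162/20 → 0 → A, 159.18647/10 → 15 → P; chars AP.
Square (2°×1°, digits 0–9): 5.20162/2 → 2, 9.18647/1 → 9; chars 29.
Subsquare (5′×2.5′, letters a–x): 1.20162/0.0833333 → 14 → o, 0.18647/0.0416667 → 4 → e; chars oe.
Extended square (30″×15″, digits 0–9): 0.03495/0.00833333 → 4, 0.01980/0.00416667 → 4; chars 44.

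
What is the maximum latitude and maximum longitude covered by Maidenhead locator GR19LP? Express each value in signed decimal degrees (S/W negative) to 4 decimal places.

89.6667, -57.0000

Field G=6, R=17: +6·20° lon, +17·10° lat → SW at lon -60°, lat 80°.
Square 1, 9: +1·2° lon, +9·1° lat → SW at lon -58°, lat 89°.
Subsquare l=11, p=15: +11·0.0833333° lon, +15·0.0416667° lat → SW at lon -57.0833°, lat 89.625°.
Cell spans 0.0833333° lon × 0.0416667° lat. NE corner is SW corner plus one full cell.
latitude 89.6667, longitude -57.0000.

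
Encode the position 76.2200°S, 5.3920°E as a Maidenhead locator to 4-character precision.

JB23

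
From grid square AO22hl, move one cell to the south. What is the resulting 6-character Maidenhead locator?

Latitude subsquare l = 11; −1 → 10 = k.
The longitude characters are unchanged.

AO22hk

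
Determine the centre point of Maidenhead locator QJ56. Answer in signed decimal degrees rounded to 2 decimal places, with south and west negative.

6.50, 151.00

Field Q=16, J=9: +16·20° lon, +9·10° lat → SW at lon 140°, lat 0°.
Square 5, 6: +5·2° lon, +6·1° lat → SW at lon 150°, lat 6°.
Cell spans 2° lon × 1° lat. Centre is SW corner plus half of each.
latitude 6.50, longitude 151.00.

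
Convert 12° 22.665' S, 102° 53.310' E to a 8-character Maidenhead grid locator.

OH17ko69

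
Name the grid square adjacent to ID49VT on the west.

ID49ut

Longitude subsquare v = 21; −1 → 20 = u.
The latitude characters are unchanged.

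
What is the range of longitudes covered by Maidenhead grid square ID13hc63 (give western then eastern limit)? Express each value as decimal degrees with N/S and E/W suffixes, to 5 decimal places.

Field I=8, D=3: +8·20° lon, +3·10° lat → SW at lon -20°, lat -60°.
Square 1, 3: +1·2° lon, +3·1° lat → SW at lon -18°, lat -57°.
Subsquare h=7, c=2: +7·0.0833333° lon, +2·0.0416667° lat → SW at lon -17.4167°, lat -56.9167°.
Extended square 6, 3: +6·0.00833333° lon, +3·0.00416667° lat → SW at lon -17.3667°, lat -56.9042°.
Cell spans 0.00833333° lon × 0.00416667° lat.
west 17.36667° W, east 17.35833° W.

17.36667° W, 17.35833° W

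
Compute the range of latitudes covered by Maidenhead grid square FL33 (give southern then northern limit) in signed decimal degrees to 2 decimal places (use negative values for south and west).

Field F=5, L=11: +5·20° lon, +11·10° lat → SW at lon -80°, lat 20°.
Square 3, 3: +3·2° lon, +3·1° lat → SW at lon -74°, lat 23°.
Cell spans 2° lon × 1° lat.
south 23.00, north 24.00.

23.00, 24.00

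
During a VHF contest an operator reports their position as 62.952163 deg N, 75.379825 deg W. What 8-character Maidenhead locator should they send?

FP22hw48

Offset from 180°W / 90°S: lon 104.62018°, lat 152.95216°.
Field: 104.62018/20 → 5 → F, 152.95216/10 → 15 → P; chars FP.
Square: 4.62018/2 → 2, 2.95216/1 → 2; chars 22.
Subsquare: 0.62018/0.0833333 → 7 → h, 0.95216/0.0416667 → 22 → w; chars hw.
Extended square: 0.03684/0.00833333 → 4, 0.03550/0.00416667 → 8; chars 48.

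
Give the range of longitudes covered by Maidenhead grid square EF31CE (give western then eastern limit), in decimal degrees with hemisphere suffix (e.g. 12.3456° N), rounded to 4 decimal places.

Field E=4, F=5: +4·20° lon, +5·10° lat → SW at lon -100°, lat -40°.
Square 3, 1: +3·2° lon, +1·1° lat → SW at lon -94°, lat -39°.
Subsquare c=2, e=4: +2·0.0833333° lon, +4·0.0416667° lat → SW at lon -93.8333°, lat -38.8333°.
Cell spans 0.0833333° lon × 0.0416667° lat.
west 93.8333° W, east 93.7500° W.

93.8333° W, 93.7500° W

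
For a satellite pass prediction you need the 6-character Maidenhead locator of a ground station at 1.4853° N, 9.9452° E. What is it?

JJ41xl

Add 180° to longitude and 90° to latitude: 189.9452, 91.4853.
Field (20°×10°, letters A–R): 189.9452/20 → 9 → J, 91.4853/10 → 9 → J; chars JJ.
Square (2°×1°, digits 0–9): 9.9452/2 → 4, 1.4853/1 → 1; chars 41.
Subsquare (5′×2.5′, letters a–x): 1.9452/0.0833333 → 23 → x, 0.4853/0.0416667 → 11 → l; chars xl.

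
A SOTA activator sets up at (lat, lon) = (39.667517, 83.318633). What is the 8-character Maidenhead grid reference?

NM19pq80

Shift to the Maidenhead origin (180°W, 90°S): lon 263.31863, lat 129.66752.
Field (20°×10°, letters A–R): 263.31863/20 → 13 → N, 129.66752/10 → 12 → M; chars NM.
Square (2°×1°, digits 0–9): 3.31863/2 → 1, 9.66752/1 → 9; chars 19.
Subsquare (5′×2.5′, letters a–x): 1.31863/0.0833333 → 15 → p, 0.66752/0.0416667 → 16 → q; chars pq.
Extended square (30″×15″, digits 0–9): 0.06863/0.00833333 → 8, 0.00085/0.00416667 → 0; chars 80.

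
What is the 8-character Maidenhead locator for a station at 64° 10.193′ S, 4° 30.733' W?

Add 180° to longitude and 90° to latitude: 175.48778, 25.83012.
Field: 175.48778/20 → 8 → I, 25.83012/10 → 2 → C; chars IC.
Square: 15.48778/2 → 7, 5.83012/1 → 5; chars 75.
Subsquare: 1.48778/0.0833333 → 17 → r, 0.83012/0.0416667 → 19 → t; chars rt.
Extended square: 0.07112/0.00833333 → 8, 0.03845/0.00416667 → 9; chars 89.

IC75rt89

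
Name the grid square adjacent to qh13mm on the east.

QH13nm

Longitude subsquare m = 12; +1 → 13 = n.
The latitude characters are unchanged.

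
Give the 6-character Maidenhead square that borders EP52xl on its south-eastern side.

EP62ak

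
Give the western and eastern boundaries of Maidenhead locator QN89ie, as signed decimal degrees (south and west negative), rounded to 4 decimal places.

156.6667, 156.7500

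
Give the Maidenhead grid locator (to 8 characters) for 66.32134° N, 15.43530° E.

JP76rh27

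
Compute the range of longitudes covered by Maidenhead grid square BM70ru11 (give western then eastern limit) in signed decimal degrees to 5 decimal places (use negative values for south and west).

Field B=1, M=12: +1·20° lon, +12·10° lat → SW at lon -160°, lat 30°.
Square 7, 0: +7·2° lon, +0·1° lat → SW at lon -146°, lat 30°.
Subsquare r=17, u=20: +17·0.0833333° lon, +20·0.0416667° lat → SW at lon -144.583°, lat 30.8333°.
Extended square 1, 1: +1·0.00833333° lon, +1·0.00416667° lat → SW at lon -144.575°, lat 30.8375°.
Cell spans 0.00833333° lon × 0.00416667° lat.
west -144.57500, east -144.56667.

-144.57500, -144.56667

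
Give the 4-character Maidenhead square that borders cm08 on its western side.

BM98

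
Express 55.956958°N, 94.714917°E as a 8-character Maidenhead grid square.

NO75iw59

Add 180° to longitude and 90° to latitude: 274.71492, 145.95696.
Field: lon ⌊274.71492/20⌋ = 13 → N; lat ⌊145.95696/10⌋ = 14 → O.
Square: lon ⌊14.71492/2⌋ = 7; lat ⌊5.95696/1⌋ = 5.
Subsquare: lon ⌊0.71492/0.0833333⌋ = 8 → i; lat ⌊0.95696/0.0416667⌋ = 22 → w.
Extended square: lon ⌊0.04825/0.00833333⌋ = 5; lat ⌊0.04029/0.00416667⌋ = 9.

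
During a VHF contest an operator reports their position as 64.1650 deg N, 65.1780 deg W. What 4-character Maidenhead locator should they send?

FP74

Offset from 180°W / 90°S: lon 114.82°, lat 154.17°.
Field: 114.82/20 → 5 → F, 154.17/10 → 15 → P; chars FP.
Square: 14.82/2 → 7, 4.17/1 → 4; chars 74.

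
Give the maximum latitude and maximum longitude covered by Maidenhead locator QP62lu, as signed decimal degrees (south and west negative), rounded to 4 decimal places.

62.8750, 153.0000

Field Q=16, P=15: +16·20° lon, +15·10° lat → SW at lon 140°, lat 60°.
Square 6, 2: +6·2° lon, +2·1° lat → SW at lon 152°, lat 62°.
Subsquare l=11, u=20: +11·0.0833333° lon, +20·0.0416667° lat → SW at lon 152.917°, lat 62.8333°.
Cell spans 0.0833333° lon × 0.0416667° lat. NE corner is SW corner plus one full cell.
latitude 62.8750, longitude 153.0000.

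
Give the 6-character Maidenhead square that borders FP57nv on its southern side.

FP57nu

Latitude subsquare v = 21; −1 → 20 = u.
The longitude characters are unchanged.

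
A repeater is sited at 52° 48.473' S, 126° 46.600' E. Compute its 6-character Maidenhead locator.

Offset from 180°W / 90°S: lon 306.7767°, lat 37.1921°.
Field (20°×10°, letters A–R): 306.7767/20 → 15 → P, 37.1921/10 → 3 → D; chars PD.
Square (2°×1°, digits 0–9): 6.7767/2 → 3, 7.1921/1 → 7; chars 37.
Subsquare (5′×2.5′, letters a–x): 0.7767/0.0833333 → 9 → j, 0.1921/0.0416667 → 4 → e; chars je.

PD37je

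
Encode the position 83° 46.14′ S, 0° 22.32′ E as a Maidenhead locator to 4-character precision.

JA06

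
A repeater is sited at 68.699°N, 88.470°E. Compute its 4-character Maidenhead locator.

NP48

Add 180° to longitude and 90° to latitude: 268.47, 158.70.
Field (20°×10°, letters A–R): lon ⌊268.47/20⌋ = 13 → N; lat ⌊158.70/10⌋ = 15 → P.
Square (2°×1°, digits 0–9): lon ⌊8.47/2⌋ = 4; lat ⌊8.70/1⌋ = 8.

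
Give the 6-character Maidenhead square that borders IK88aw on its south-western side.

Longitude subsquare a = 0; −1 → -1, wraps to 23 = x, carry into square.
Longitude square 8; −1 → 7.
Latitude subsquare w = 22; −1 → 21 = v.

IK78xv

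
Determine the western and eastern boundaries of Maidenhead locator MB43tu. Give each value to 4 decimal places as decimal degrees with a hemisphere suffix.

Field M=12, B=1: +12·20° lon, +1·10° lat → SW at lon 60°, lat -80°.
Square 4, 3: +4·2° lon, +3·1° lat → SW at lon 68°, lat -77°.
Subsquare t=19, u=20: +19·0.0833333° lon, +20·0.0416667° lat → SW at lon 69.5833°, lat -76.1667°.
Cell spans 0.0833333° lon × 0.0416667° lat.
west 69.5833° E, east 69.6667° E.

69.5833° E, 69.6667° E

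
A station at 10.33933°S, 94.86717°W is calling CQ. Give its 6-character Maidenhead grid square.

EH29np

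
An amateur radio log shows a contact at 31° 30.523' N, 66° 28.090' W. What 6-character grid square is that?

Offset from 180°W / 90°S: lon 113.5318°, lat 121.5087°.
Field: 113.5318/20 → 5 → F, 121.5087/10 → 12 → M; chars FM.
Square: 13.5318/2 → 6, 1.5087/1 → 1; chars 61.
Subsquare: 1.5318/0.0833333 → 18 → s, 0.5087/0.0416667 → 12 → m; chars sm.

FM61sm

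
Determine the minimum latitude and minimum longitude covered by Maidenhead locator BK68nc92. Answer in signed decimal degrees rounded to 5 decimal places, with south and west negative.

Field B=1, K=10: +1·20° lon, +10·10° lat → SW at lon -160°, lat 10°.
Square 6, 8: +6·2° lon, +8·1° lat → SW at lon -148°, lat 18°.
Subsquare n=13, c=2: +13·0.0833333° lon, +2·0.0416667° lat → SW at lon -146.917°, lat 18.0833°.
Extended square 9, 2: +9·0.00833333° lon, +2·0.00416667° lat → SW at lon -146.842°, lat 18.0917°.
latitude 18.09167, longitude -146.84167.

18.09167, -146.84167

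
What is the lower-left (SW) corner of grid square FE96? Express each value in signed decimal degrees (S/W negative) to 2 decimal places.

-44.00, -62.00

Field F=5, E=4: +5·20° lon, +4·10° lat → SW at lon -80°, lat -50°.
Square 9, 6: +9·2° lon, +6·1° lat → SW at lon -62°, lat -44°.
latitude -44.00, longitude -62.00.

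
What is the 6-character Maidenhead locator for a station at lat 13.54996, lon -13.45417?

Offset from 180°W / 90°S: lon 166.5458°, lat 103.5500°.
Field (20°×10°, letters A–R): 166.5458/20 → 8 → I, 103.5500/10 → 10 → K; chars IK.
Square (2°×1°, digits 0–9): 6.5458/2 → 3, 3.5500/1 → 3; chars 33.
Subsquare (5′×2.5′, letters a–x): 0.5458/0.0833333 → 6 → g, 0.5500/0.0416667 → 13 → n; chars gn.

IK33gn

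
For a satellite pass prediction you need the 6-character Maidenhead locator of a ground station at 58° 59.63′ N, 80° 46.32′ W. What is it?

EO98ox

Shift to the Maidenhead origin (180°W, 90°S): lon 99.2280, lat 148.9938.
Field: lon ⌊99.2280/20⌋ = 4 → E; lat ⌊148.9938/10⌋ = 14 → O.
Square: lon ⌊19.2280/2⌋ = 9; lat ⌊8.9938/1⌋ = 8.
Subsquare: lon ⌊1.2280/0.0833333⌋ = 14 → o; lat ⌊0.9938/0.0416667⌋ = 23 → x.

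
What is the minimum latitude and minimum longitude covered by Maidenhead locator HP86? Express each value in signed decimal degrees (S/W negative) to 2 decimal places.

Field H=7, P=15: +7·20° lon, +15·10° lat → SW at lon -40°, lat 60°.
Square 8, 6: +8·2° lon, +6·1° lat → SW at lon -24°, lat 66°.
latitude 66.00, longitude -24.00.

66.00, -24.00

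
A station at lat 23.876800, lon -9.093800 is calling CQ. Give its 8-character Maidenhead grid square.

Add 180° to longitude and 90° to latitude: 170.90620, 113.87680.
Field: lon ⌊170.90620/20⌋ = 8 → I; lat ⌊113.87680/10⌋ = 11 → L.
Square: lon ⌊10.90620/2⌋ = 5; lat ⌊3.87680/1⌋ = 3.
Subsquare: lon ⌊0.90620/0.0833333⌋ = 10 → k; lat ⌊0.87680/0.0416667⌋ = 21 → v.
Extended square: lon ⌊0.07287/0.00833333⌋ = 8; lat ⌊0.00180/0.00416667⌋ = 0.

IL53kv80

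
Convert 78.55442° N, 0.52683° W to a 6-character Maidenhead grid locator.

Shift to the Maidenhead origin (180°W, 90°S): lon 179.4732, lat 168.5544.
Field: 179.4732/20 → 8 → I, 168.5544/10 → 16 → Q; chars IQ.
Square: 19.4732/2 → 9, 8.5544/1 → 8; chars 98.
Subsquare: 1.4732/0.0833333 → 17 → r, 0.5544/0.0416667 → 13 → n; chars rn.

IQ98rn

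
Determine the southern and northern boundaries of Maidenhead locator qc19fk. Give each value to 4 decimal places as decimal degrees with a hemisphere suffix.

60.5833° S, 60.5417° S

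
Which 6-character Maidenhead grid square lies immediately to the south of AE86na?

Latitude subsquare a = 0; −1 → -1, wraps to 23 = x, carry into square.
Latitude square 6; −1 → 5.
The longitude characters are unchanged.

AE85nx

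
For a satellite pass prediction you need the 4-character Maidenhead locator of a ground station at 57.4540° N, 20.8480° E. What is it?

KO07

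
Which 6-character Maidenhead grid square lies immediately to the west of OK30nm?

OK30mm

Longitude subsquare n = 13; −1 → 12 = m.
The latitude characters are unchanged.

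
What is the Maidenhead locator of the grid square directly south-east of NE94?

Longitude square 9; +1 → 10, wraps to 0, carry into field.
Longitude field N = 13; +1 → 14 = O.
Latitude square 4; −1 → 3.

OE03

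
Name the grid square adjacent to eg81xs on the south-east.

EG91ar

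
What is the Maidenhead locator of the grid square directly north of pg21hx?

PG22ha

Latitude subsquare x = 23; +1 → 24, wraps to 0 = a, carry into square.
Latitude square 1; +1 → 2.
The longitude characters are unchanged.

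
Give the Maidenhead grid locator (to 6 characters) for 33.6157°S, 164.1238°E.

RF26bj

Shift to the Maidenhead origin (180°W, 90°S): lon 344.1238, lat 56.3843.
Field: lon ⌊344.1238/20⌋ = 17 → R; lat ⌊56.3843/10⌋ = 5 → F.
Square: lon ⌊4.1238/2⌋ = 2; lat ⌊6.3843/1⌋ = 6.
Subsquare: lon ⌊0.1238/0.0833333⌋ = 1 → b; lat ⌊0.3843/0.0416667⌋ = 9 → j.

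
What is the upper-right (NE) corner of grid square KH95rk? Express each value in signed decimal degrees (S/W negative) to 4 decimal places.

-14.5417, 39.5000

Field K=10, H=7: +10·20° lon, +7·10° lat → SW at lon 20°, lat -20°.
Square 9, 5: +9·2° lon, +5·1° lat → SW at lon 38°, lat -15°.
Subsquare r=17, k=10: +17·0.0833333° lon, +10·0.0416667° lat → SW at lon 39.4167°, lat -14.5833°.
Cell spans 0.0833333° lon × 0.0416667° lat. NE corner is SW corner plus one full cell.
latitude -14.5417, longitude 39.5000.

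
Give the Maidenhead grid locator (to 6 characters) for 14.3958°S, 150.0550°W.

BH45xo

Offset from 180°W / 90°S: lon 29.9450°, lat 75.6042°.
Field: lon ⌊29.9450/20⌋ = 1 → B; lat ⌊75.6042/10⌋ = 7 → H.
Square: lon ⌊9.9450/2⌋ = 4; lat ⌊5.6042/1⌋ = 5.
Subsquare: lon ⌊1.9450/0.0833333⌋ = 23 → x; lat ⌊0.6042/0.0416667⌋ = 14 → o.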